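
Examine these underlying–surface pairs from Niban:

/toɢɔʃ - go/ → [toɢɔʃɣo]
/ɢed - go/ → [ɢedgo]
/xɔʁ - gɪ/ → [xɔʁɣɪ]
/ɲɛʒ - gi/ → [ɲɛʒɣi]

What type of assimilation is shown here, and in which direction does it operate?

The segment that alternates is /g/, which surfaces as [ɣ] when adjacent to /ʃ/.
/g/ is a stop while /ʃ/ is a fricative; the output [ɣ] is a fricative, matching the trigger — so the feature that spreads is manner.
Place and voice are unchanged, so the assimilation is partial, not total.
Checking the remaining alternations: /g/ → [ɣ] after /ʁ/ (stop → fricative, matching a fricative); /g/ → [ɣ] after /ʒ/ (stop → fricative, matching a fricative) — only manner changes, and always toward the preceding segment.
Nothing changes in [ɢedgo]: there the adjacent consonants already agree in manner (/g/ and /d/ are both stops), so this form is consistent with the same rule.
The trigger is the preceding segment, so the direction is progressive (perseverative).

progressive manner assimilation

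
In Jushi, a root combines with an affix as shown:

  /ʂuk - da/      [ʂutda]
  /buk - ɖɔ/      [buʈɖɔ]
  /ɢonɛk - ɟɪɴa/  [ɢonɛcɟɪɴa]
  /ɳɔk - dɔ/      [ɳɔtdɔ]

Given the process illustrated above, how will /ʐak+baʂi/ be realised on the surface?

[ʐapbaʂi]

The data show regressive place assimilation: /k/ → [t] before /d/; /k/ → [ʈ] before /ɖ/; /k/ → [c] before /ɟ/. In each pair only place changes, matching the following consonant, while manner and voice stay constant.
/k/ is a voiceless velar stop. The following trigger /b/ is bilabial, so /k/ must become bilabial as well.
Changing only its place to bilabial gives [p] — the voiceless bilabial stop.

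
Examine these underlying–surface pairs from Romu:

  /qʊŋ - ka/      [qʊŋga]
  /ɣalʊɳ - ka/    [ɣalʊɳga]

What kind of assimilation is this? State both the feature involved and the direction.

Underlying /k/ is realised as [g] next to /ŋ/; /ŋ/ itself does not change.
/k/ is voiceless while /ŋ/ is voiced; the output [g] is voiced, matching the trigger — so the feature that spreads is voicing.
Place and manner are unchanged, so the assimilation is partial, not total.
Checking the remaining alternation: /k/ → [g] after /ɳ/ (voiceless → voiced, matching voiced) — only voicing changes, and always toward the preceding segment.
Since the segment that changes follows the conditioning segment, the assimilation is progressive.

progressive voicing assimilation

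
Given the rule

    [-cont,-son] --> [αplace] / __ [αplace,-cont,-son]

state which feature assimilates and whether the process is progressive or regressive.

The shared variable α links the value of the place features (abbreviated [place]) on the target to the same value on the neighbouring segment, so place is the feature that assimilates.
Since the environment is written after the underscore, the trigger follows the target; the direction is regressive.

regressive place assimilation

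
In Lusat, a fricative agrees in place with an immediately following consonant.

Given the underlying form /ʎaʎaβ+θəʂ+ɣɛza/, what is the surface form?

/β/ is a voiced bilabial fricative. The following trigger /θ/ is dental, so /β/ must become dental as well.
Changing only its place to dental gives [ð] — the voiced dental fricative.
The same rule applies at the second boundary: /ʂ/ → [x] next to /ɣ/.

[ʎaʎaðθəxɣɛza]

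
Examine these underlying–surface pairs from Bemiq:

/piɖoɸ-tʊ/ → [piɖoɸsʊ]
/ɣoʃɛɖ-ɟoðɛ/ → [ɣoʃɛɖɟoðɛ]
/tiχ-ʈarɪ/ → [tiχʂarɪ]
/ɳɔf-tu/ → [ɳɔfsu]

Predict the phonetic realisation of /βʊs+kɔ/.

[βʊsxɔ]

The data show progressive manner assimilation: /t/ → [s] after /ɸ/; /ʈ/ → [ʂ] after /χ/; /t/ → [s] after /f/. In each pair only manner changes, matching the preceding consonant, while place and voice stay constant.
Nothing changes in [ɣoʃɛɖɟoðɛ]: there the adjacent consonants already agree in manner (/ɟ/ and /ɖ/ are both stops), so this form is consistent with the same rule.
/k/ is a voiceless velar stop. The preceding trigger /s/ is a fricative, so /k/ must become a fricative as well.
The voiceless velar fricative is [x], so /k/ → [x].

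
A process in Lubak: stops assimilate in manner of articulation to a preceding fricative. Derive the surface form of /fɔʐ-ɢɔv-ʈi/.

[fɔʐʁɔvʂi]

The rule targets /ɢ/ (voiced uvular stop), which sits after the trigger /ʐ/ (fricative).
A voiced uvular fricative is [ʁ], so the surface segment is [ʁ].
The same rule applies at the second boundary: /ʈ/ → [ʂ] next to /v/.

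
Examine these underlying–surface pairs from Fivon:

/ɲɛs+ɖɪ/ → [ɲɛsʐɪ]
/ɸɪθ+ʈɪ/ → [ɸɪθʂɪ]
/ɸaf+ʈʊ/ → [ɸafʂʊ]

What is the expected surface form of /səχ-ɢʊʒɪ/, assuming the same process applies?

The data show progressive manner assimilation: /ɖ/ → [ʐ] after /s/; /ʈ/ → [ʂ] after /θ/; /ʈ/ → [ʂ] after /f/. In each pair only manner changes, matching the preceding consonant, while place and voice stay constant.
The rule targets /ɢ/ (voiced uvular stop), which sits after the trigger /χ/ (fricative).
The voiced uvular fricative is [ʁ], so /ɢ/ → [ʁ].

[səχʁʊʒɪ]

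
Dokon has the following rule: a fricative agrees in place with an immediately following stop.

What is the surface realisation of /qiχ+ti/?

The rule targets /χ/ (voiceless uvular fricative), which sits before the trigger /t/ (alveolar).
Changing only its place to alveolar gives [s] — the voiceless alveolar fricative.

[qisti]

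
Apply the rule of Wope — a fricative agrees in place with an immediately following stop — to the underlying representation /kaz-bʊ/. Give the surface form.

[kaβbʊ]

The rule targets /z/ (voiced alveolar fricative), which sits before the trigger /b/ (bilabial).
A voiced bilabial fricative is [β], so the surface segment is [β].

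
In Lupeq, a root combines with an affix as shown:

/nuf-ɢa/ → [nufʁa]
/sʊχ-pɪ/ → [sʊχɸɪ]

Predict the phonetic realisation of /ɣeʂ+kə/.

[ɣeʂxə]

The data show progressive manner assimilation: /ɢ/ → [ʁ] after /f/; /p/ → [ɸ] after /χ/. In each pair only manner changes, matching the preceding consonant, while place and voice stay constant.
/k/ is a voiceless velar stop. The preceding trigger /ʂ/ is a fricative, so /k/ must become a fricative as well.
A voiceless velar fricative is [x], so the surface segment is [x].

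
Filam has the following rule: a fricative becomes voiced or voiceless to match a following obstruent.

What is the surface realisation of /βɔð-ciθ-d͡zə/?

/ð/ is a voiced dental fricative. The following trigger /c/ is voiceless, so /ð/ must become voiceless as well.
A voiceless dental fricative is [θ], so the surface segment is [θ].
The same rule applies at the second boundary: /θ/ → [ð] next to /d͡z/.

[βɔθciðd͡zə]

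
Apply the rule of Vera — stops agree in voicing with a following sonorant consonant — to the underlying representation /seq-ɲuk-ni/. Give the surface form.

/q/ is a voiceless uvular stop. The following trigger /ɲ/ is voiced, so /q/ must become voiced as well.
A voiced uvular stop is [ɢ], so the surface segment is [ɢ].
At the second juncture, /k/ likewise becomes [g] adjacent to /n/.

[seɢɲugni]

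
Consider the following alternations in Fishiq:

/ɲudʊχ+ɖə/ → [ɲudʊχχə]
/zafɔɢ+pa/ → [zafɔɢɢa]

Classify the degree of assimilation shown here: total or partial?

Comparing underlying and surface forms, /ɖ/ → [χ] is the alternation; the neighbouring /χ/ is constant.
The output [χ] is identical to the trigger /χ/ — every feature (place, manner, voicing) has been copied — so this is total assimilation.
The other form behaves the same way: /p/ → [ɢ] after /ɢ/ — in each case the output is a copy of the preceding consonant.

total assimilation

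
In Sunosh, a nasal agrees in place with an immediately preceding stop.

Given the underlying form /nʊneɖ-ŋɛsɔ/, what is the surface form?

[nʊneɖɳɛsɔ]

The rule targets /ŋ/ (voiced velar nasal), which sits after the trigger /ɖ/ (retroflex).
Changing only its place to retroflex gives [ɳ] — the voiced retroflex nasal.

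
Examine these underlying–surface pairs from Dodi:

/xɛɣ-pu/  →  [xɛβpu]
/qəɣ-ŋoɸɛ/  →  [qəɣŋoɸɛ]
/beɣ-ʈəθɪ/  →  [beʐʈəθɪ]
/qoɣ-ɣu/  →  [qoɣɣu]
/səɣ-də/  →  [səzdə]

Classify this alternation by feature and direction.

regressive place assimilation

Underlying /ɣ/ is realised as [β] next to /p/; /p/ itself does not change.
/ɣ/ is velar while /p/ is bilabial; the output [β] is bilabial, matching the trigger — so the feature that spreads is place.
Manner and voice are unchanged, so the assimilation is partial, not total.
The same holds elsewhere in the data: /ɣ/ → [ʐ] before /ʈ/ (velar → retroflex, matching retroflex); /ɣ/ → [z] before /d/ (velar → alveolar, matching alveolar) — only place changes, and always toward the following segment.
Nothing changes in [qəɣŋoɸɛ], [qoɣɣu]: there the adjacent consonants already agree in place (/ɣ/ and /ŋ/ are both velar; /ɣ/ and /ɣ/ are both velar), so these forms are consistent with the same rule.
Since the segment that changes precedes the conditioning segment, the assimilation is regressive.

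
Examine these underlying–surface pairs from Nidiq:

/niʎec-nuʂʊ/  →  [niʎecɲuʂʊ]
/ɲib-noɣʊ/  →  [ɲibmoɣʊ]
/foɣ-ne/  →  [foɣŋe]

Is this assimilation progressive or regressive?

progressive

The segment that alternates is /n/, which surfaces as [ɲ] when adjacent to /c/.
The change alveolar → palatal matches the place of the preceding /c/, identifying this as place assimilation.
Checking the remaining alternations: /n/ → [m] after /b/ (alveolar → bilabial, matching bilabial); /n/ → [ŋ] after /ɣ/ (alveolar → velar, matching velar) — only place changes, and always toward the preceding segment.
Since the segment that changes follows the conditioning segment, the assimilation is progressive.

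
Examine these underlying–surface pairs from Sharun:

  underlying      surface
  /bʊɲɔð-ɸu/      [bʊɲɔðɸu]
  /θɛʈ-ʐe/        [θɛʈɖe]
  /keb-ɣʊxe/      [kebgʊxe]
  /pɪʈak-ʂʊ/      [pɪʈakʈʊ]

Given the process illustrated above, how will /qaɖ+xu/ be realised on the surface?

[qaɖku]

The data show progressive manner assimilation: /ʐ/ → [ɖ] after /ʈ/; /ɣ/ → [g] after /b/; /ʂ/ → [ʈ] after /k/. In each pair only manner changes, matching the preceding consonant, while place and voice stay constant.
No alternation appears in [bʊɲɔðɸu]: there the adjacent consonants already agree in manner (/ɸ/ and /ð/ are both fricatives), so this form is consistent with the same rule.
The rule targets /x/ (voiceless velar fricative), which sits after the trigger /ɖ/ (stop).
Changing only its manner to stop gives [k] — the voiceless velar stop.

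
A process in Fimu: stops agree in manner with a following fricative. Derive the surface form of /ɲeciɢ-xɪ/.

[ɲeciʁxɪ]

The rule targets /ɢ/ (voiced uvular stop), which sits before the trigger /x/ (fricative).
A voiced uvular fricative is [ʁ], so the surface segment is [ʁ].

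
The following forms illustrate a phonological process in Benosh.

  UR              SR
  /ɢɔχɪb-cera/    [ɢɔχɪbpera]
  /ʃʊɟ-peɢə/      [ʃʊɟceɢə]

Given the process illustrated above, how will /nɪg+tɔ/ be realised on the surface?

The data show progressive place assimilation: /c/ → [p] after /b/; /p/ → [c] after /ɟ/. In each pair only place changes, matching the preceding consonant, while manner and voice stay constant.
/t/ is a voiceless alveolar stop. The preceding trigger /g/ is velar, so /t/ must become velar as well.
The voiceless velar stop is [k], so /t/ → [k].

[nɪgkɔ]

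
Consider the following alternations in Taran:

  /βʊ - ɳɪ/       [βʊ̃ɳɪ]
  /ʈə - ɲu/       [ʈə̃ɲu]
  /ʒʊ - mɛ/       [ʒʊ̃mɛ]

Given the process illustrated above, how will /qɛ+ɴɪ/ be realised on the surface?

[qɛ̃ɴɪ]

The data show regressive nasality assimilation (vowel nasalisation): /ʊ/ → [ʊ̃] before /ɳ/; /ə/ → [ə̃] before /ɲ/; /ʊ/ → [ʊ̃] before /m/ — a vowel is nasalised by an immediately following nasal consonant.
The vowel /ɛ/ is adjacent to the following nasal /ɴ/, so it acquires [+nasal] and surfaces as [ɛ̃].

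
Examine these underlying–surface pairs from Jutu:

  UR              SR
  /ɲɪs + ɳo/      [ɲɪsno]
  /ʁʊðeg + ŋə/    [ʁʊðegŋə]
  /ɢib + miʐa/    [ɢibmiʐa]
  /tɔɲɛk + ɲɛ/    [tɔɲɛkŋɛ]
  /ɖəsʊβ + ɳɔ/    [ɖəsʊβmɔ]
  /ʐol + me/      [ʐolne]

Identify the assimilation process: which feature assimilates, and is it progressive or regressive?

progressive place assimilation

Comparing underlying and surface forms, /ɳ/ → [n] is the alternation; the neighbouring /s/ is constant.
/ɳ/ is retroflex while /s/ is alveolar; the output [n] is alveolar, matching the trigger — so the feature that spreads is place.
Manner and voice are unchanged, so the assimilation is partial, not total.
The same holds elsewhere in the data: /ɲ/ → [ŋ] after /k/ (palatal → velar, matching velar); /ɳ/ → [m] after /β/ (retroflex → bilabial, matching bilabial); /m/ → [n] after /l/ (bilabial → alveolar, matching alveolar) — only place changes, and always toward the preceding segment.
No alternation appears in [ʁʊðegŋə], [ɢibmiʐa]: there the adjacent consonants already agree in place (/ŋ/ and /g/ are both velar; /m/ and /b/ are both bilabial), so these forms are consistent with the same rule.
The trigger is the preceding segment, so the direction is progressive (perseverative).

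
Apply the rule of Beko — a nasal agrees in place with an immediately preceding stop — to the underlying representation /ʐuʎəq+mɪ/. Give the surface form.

/m/ is a voiced bilabial nasal. The preceding trigger /q/ is uvular, so /m/ must become uvular as well.
A voiced uvular nasal is [ɴ], so the surface segment is [ɴ].

[ʐuʎəqɴɪ]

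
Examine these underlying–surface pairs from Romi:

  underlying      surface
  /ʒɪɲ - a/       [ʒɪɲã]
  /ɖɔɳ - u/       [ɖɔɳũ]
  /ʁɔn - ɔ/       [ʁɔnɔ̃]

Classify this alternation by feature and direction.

progressive nasality assimilation (vowel nasalisation)

The vowel /a/ surfaces as nasalised [ã] next to the preceding nasal /ɲ/ — it has acquired the [+nasal] feature of its neighbour.
Likewise in the remaining data: /u/ → [ũ] after /ɳ/; /ɔ/ → [ɔ̃] after /n/ — each time a vowel is nasalised next to a preceding nasal.
Because the conditioning nasal is to the left of the vowel that changes, the process is progressive (perseverative).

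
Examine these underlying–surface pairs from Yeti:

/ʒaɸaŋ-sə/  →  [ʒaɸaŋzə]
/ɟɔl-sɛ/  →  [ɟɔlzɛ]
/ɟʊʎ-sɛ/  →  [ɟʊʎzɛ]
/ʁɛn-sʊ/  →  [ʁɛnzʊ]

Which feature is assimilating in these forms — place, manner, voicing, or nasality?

voicing

Underlying /s/ is realised as [z] next to /ŋ/; /ŋ/ itself does not change.
The change voiceless → voiced matches the voicing of the preceding /ŋ/, identifying this as voicing assimilation.
Checking the remaining alternations: /s/ → [z] after /l/ (voiceless → voiced, matching voiced); /s/ → [z] after /ʎ/ (voiceless → voiced, matching voiced); /s/ → [z] after /n/ (voiceless → voiced, matching voiced) — only voicing changes, and always toward the preceding segment.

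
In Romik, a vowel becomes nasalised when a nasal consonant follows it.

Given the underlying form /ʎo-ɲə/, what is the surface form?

[ʎõɲə]

/o/ sits next to the nasal /ɲ/ and is therefore nasalised to [õ].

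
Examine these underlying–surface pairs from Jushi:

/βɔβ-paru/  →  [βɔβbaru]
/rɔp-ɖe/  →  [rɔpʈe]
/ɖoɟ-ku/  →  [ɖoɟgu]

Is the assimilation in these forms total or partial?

partial assimilation

The segment that alternates is /p/, which surfaces as [b] when adjacent to /β/.
The change voiceless → voiced matches the voicing of the preceding /β/, identifying this as voicing assimilation.
Place and manner are unchanged, so the assimilation is partial, not total.
Checking the remaining alternations: /ɖ/ → [ʈ] after /p/ (voiced → voiceless, matching voiceless); /k/ → [g] after /ɟ/ (voiceless → voiced, matching voiced) — only voicing changes, and always toward the preceding segment.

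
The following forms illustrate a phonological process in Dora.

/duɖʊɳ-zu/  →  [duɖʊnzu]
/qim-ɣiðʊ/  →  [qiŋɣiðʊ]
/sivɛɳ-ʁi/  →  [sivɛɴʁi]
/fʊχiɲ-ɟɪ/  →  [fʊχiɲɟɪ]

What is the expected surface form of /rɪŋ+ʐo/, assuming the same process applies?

The data show regressive place assimilation: /ɳ/ → [n] before /z/; /m/ → [ŋ] before /ɣ/; /ɳ/ → [ɴ] before /ʁ/. In each pair only place changes, matching the following consonant, while manner and voice stay constant.
No alternation appears in [fʊχiɲɟɪ]: there the adjacent consonants already agree in place (/ɲ/ and /ɟ/ are both palatal), so this form is consistent with the same rule.
The rule targets /ŋ/ (voiced velar nasal), which sits before the trigger /ʐ/ (retroflex).
A voiced retroflex nasal is [ɳ], so the surface segment is [ɳ].

[rɪɳʐo]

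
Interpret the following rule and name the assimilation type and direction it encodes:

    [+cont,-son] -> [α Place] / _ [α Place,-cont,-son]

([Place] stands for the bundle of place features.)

regressive place assimilation

The shared variable α links the value of the place features (abbreviated [Place]) on the target to the same value on the neighbouring segment, so place is the feature that assimilates.
The conditioning segment sits to the right of the focus bar, meaning the trigger follows the segment that changes — regressive assimilation.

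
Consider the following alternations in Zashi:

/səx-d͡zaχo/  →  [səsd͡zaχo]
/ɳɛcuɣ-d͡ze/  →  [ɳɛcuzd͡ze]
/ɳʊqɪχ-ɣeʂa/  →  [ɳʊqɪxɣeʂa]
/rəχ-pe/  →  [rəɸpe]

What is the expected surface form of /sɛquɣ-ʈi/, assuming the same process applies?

[sɛquʐʈi]

The data show regressive place assimilation: /x/ → [s] before /d͡z/; /ɣ/ → [z] before /d͡z/; /χ/ → [x] before /ɣ/; /χ/ → [ɸ] before /p/. In each pair only place changes, matching the following consonant, while manner and voice stay constant.
/ɣ/ is a voiced velar fricative. The following trigger /ʈ/ is retroflex, so /ɣ/ must become retroflex as well.
Changing only its place to retroflex gives [ʐ] — the voiced retroflex fricative.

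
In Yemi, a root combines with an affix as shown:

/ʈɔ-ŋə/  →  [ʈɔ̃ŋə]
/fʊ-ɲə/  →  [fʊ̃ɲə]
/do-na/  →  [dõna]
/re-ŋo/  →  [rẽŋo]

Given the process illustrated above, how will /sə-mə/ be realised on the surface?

[sə̃mə]

The data show regressive nasality assimilation (vowel nasalisation): /ɔ/ → [ɔ̃] before /ŋ/; /ʊ/ → [ʊ̃] before /ɲ/; /o/ → [õ] before /n/; /e/ → [ẽ] before /ŋ/ — a vowel is nasalised by an immediately following nasal consonant.
/ə/ sits next to the nasal /m/ and is therefore nasalised to [ə̃].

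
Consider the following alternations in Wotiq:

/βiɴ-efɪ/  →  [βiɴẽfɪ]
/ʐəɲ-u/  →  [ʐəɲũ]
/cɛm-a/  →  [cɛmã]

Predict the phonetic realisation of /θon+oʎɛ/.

[θonõʎɛ]

The data show progressive nasality assimilation (vowel nasalisation): /e/ → [ẽ] after /ɴ/; /u/ → [ũ] after /ɲ/; /a/ → [ã] after /m/ — a vowel is nasalised by an immediately preceding nasal consonant.
/o/ sits next to the nasal /n/ and is therefore nasalised to [õ].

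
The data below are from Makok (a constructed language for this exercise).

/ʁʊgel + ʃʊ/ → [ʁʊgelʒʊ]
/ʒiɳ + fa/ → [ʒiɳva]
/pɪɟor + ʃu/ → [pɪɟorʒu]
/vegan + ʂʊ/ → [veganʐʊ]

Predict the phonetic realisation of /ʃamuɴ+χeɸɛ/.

[ʃamuɴʁeɸɛ]

The data show progressive voicing assimilation: /ʃ/ → [ʒ] after /l/; /f/ → [v] after /ɳ/; /ʃ/ → [ʒ] after /r/; /ʂ/ → [ʐ] after /n/. In each pair only voicing changes, matching the preceding consonant, while place and manner stay constant.
/χ/ is a voiceless uvular fricative. The preceding trigger /ɴ/ is voiced, so /χ/ must become voiced as well.
A voiced uvular fricative is [ʁ], so the surface segment is [ʁ].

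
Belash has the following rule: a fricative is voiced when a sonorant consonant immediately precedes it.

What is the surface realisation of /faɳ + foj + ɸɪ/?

The rule targets /f/ (voiceless labiodental fricative), which sits after the trigger /ɳ/ (voiced).
The voiced labiodental fricative is [v], so /f/ → [v].
The same rule applies at the second boundary: /ɸ/ → [β] next to /j/.

[faɳvojβɪ]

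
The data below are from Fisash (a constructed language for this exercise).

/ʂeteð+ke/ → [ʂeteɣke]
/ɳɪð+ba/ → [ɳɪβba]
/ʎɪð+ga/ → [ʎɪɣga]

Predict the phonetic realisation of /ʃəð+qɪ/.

[ʃəʁqɪ]

The data show regressive place assimilation: /ð/ → [ɣ] before /k/; /ð/ → [β] before /b/; /ð/ → [ɣ] before /g/. In each pair only place changes, matching the following consonant, while manner and voice stay constant.
/ð/ is a voiced dental fricative. The following trigger /q/ is uvular, so /ð/ must become uvular as well.
The voiced uvular fricative is [ʁ], so /ð/ → [ʁ].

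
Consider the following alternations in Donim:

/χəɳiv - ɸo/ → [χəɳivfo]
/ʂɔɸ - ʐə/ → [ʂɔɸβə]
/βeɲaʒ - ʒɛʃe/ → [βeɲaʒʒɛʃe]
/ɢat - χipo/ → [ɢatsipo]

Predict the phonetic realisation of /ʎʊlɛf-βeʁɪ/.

[ʎʊlɛfveʁɪ]

The data show progressive place assimilation: /ɸ/ → [f] after /v/; /ʐ/ → [β] after /ɸ/; /χ/ → [s] after /t/. In each pair only place changes, matching the preceding consonant, while manner and voice stay constant.
Nothing changes in [βeɲaʒʒɛʃe]: there the adjacent consonants already agree in place (/ʒ/ and /ʒ/ are both postalveolar), so this form is consistent with the same rule.
The rule targets /β/ (voiced bilabial fricative), which sits after the trigger /f/ (labiodental).
A voiced labiodental fricative is [v], so the surface segment is [v].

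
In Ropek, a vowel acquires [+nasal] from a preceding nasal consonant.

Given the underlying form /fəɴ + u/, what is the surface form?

/u/ sits next to the nasal /ɴ/ and is therefore nasalised to [ũ].

[fəɴũ]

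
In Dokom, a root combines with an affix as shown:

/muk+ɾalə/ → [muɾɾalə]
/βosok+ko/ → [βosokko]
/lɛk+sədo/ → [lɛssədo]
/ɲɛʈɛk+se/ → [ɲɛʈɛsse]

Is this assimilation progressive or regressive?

The segment that alternates is /k/, which surfaces as [ɾ] when adjacent to /ɾ/.
The output [ɾ] is identical to the trigger /ɾ/ — every feature (place, manner, voicing) has been copied — so this is total assimilation.
The other form behaves the same way: /k/ → [s] before /s/ — in each case the output is a copy of the following consonant.
In [βosokko] the two consonants at the boundary are already identical (/k/ + /k/), so the rule applies vacuously and nothing changes.
The trigger is the following segment, so the direction is regressive (anticipatory).

regressive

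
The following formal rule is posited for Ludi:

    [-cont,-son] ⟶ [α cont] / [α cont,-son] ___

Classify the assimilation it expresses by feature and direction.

progressive manner assimilation

The shared variable α links the value of [cont] on the target to that of the neighbouring obstruent. [cont] distinguishes stops from fricatives — a manner-of-articulation feature — so this is manner assimilation.
Since the environment is written before the underscore, the trigger precedes the target; the direction is progressive.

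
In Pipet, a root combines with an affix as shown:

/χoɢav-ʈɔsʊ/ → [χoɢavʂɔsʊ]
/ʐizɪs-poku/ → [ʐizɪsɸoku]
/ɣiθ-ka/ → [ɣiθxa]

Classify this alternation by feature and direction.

The segment that alternates is /ʈ/, which surfaces as [ʂ] when adjacent to /v/.
/ʈ/ is a stop while /v/ is a fricative; the output [ʂ] is a fricative, matching the trigger — so the feature that spreads is manner.
Place and voice are unchanged, so the assimilation is partial, not total.
The other alternating forms pattern the same way: /p/ → [ɸ] after /s/ (stop → fricative, matching a fricative); /k/ → [x] after /θ/ (stop → fricative, matching a fricative) — only manner changes, and always toward the preceding segment.
The trigger is the preceding segment, so the direction is progressive (perseverative).

progressive manner assimilation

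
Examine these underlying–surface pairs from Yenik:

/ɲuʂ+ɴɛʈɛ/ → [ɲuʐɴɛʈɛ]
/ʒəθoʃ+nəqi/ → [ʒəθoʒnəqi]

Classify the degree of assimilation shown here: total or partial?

Underlying /ʂ/ is realised as [ʐ] next to /ɴ/; /ɴ/ itself does not change.
The change voiceless → voiced matches the voicing of the following /ɴ/, identifying this as voicing assimilation.
Place and manner are unchanged, so the assimilation is partial, not total.
Checking the remaining alternation: /ʃ/ → [ʒ] before /n/ (voiceless → voiced, matching voiced) — only voicing changes, and always toward the following segment.

partial assimilation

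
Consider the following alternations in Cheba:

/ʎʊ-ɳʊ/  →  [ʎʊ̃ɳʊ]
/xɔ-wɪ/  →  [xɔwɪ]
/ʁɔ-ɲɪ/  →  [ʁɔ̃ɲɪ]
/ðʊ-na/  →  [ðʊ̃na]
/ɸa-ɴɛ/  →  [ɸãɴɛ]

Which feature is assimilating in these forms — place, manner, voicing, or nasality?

The vowel /ʊ/ surfaces as nasalised [ʊ̃] next to the following nasal /ɳ/ — it has acquired the [+nasal] feature of its neighbour.
The other forms show the same pattern: /ɔ/ → [ɔ̃] before /ɲ/; /ʊ/ → [ʊ̃] before /n/; /a/ → [ã] before /ɴ/ — each time a vowel is nasalised next to a following nasal.
No change occurs in [xɔwɪ] because the vowel at the boundary is adjacent to an oral consonant, not a nasal (/ɔ/ next to /w/).

nasality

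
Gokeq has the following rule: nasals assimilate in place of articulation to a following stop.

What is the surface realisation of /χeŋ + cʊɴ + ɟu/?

[χeɲcʊɲɟu]

The rule targets /ŋ/ (voiced velar nasal), which sits before the trigger /c/ (palatal).
The voiced palatal nasal is [ɲ], so /ŋ/ → [ɲ].
At the second juncture, /ɴ/ likewise becomes [ɲ] adjacent to /ɟ/.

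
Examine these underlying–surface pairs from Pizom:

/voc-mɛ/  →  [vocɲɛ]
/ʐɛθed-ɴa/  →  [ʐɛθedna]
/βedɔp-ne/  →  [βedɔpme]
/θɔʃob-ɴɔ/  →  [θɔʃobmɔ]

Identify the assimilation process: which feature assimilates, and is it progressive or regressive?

progressive place assimilation

Comparing underlying and surface forms, /m/ → [ɲ] is the alternation; the neighbouring /c/ is constant.
/m/ is bilabial while /c/ is palatal; the output [ɲ] is palatal, matching the trigger — so the feature that spreads is place.
Manner and voice are unchanged, so the assimilation is partial, not total.
Checking the remaining alternations: /ɴ/ → [n] after /d/ (uvular → alveolar, matching alveolar); /n/ → [m] after /p/ (alveolar → bilabial, matching bilabial); /ɴ/ → [m] after /b/ (uvular → bilabial, matching bilabial) — only place changes, and always toward the preceding segment.
The trigger is the preceding segment, so the direction is progressive (perseverative).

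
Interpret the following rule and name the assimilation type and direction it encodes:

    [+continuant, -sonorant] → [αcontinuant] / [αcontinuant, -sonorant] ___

The shared variable α links the value of [continuant] on the target to that of the neighbouring obstruent. [continuant] distinguishes stops from fricatives — a manner-of-articulation feature — so this is manner assimilation.
Since the environment is written before the underscore, the trigger precedes the target; the direction is progressive.

progressive manner assimilation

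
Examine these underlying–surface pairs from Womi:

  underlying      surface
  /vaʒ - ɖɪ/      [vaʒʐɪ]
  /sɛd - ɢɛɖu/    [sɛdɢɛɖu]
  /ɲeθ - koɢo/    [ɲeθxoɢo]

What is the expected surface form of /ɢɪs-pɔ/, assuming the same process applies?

[ɢɪsɸɔ]

The data show progressive manner assimilation: /ɖ/ → [ʐ] after /ʒ/; /k/ → [x] after /θ/. In each pair only manner changes, matching the preceding consonant, while place and voice stay constant.
No alternation appears in [sɛdɢɛɖu]: there the adjacent consonants already agree in manner (/ɢ/ and /d/ are both stops), so this form is consistent with the same rule.
The rule targets /p/ (voiceless bilabial stop), which sits after the trigger /s/ (fricative).
The voiceless bilabial fricative is [ɸ], so /p/ → [ɸ].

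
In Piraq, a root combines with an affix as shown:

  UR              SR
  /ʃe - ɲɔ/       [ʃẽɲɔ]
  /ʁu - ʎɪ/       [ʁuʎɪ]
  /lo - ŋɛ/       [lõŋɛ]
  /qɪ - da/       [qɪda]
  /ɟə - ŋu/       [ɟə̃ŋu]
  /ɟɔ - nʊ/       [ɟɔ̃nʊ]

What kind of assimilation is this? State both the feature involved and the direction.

regressive nasality assimilation (vowel nasalisation)

The vowel /e/ surfaces as nasalised [ẽ] next to the following nasal /ɲ/ — it has acquired the [+nasal] feature of its neighbour.
The other forms show the same pattern: /o/ → [õ] before /ŋ/; /ə/ → [ə̃] before /ŋ/; /ɔ/ → [ɔ̃] before /n/ — each time a vowel is nasalised next to a following nasal.
No change occurs in [ʁuʎɪ], [qɪda] because the vowel at the boundary is adjacent to an oral consonant, not a nasal (/u/ next to /ʎ/; /ɪ/ next to /d/).
Because the conditioning nasal is to the right of the vowel that changes, the process is regressive (anticipatory).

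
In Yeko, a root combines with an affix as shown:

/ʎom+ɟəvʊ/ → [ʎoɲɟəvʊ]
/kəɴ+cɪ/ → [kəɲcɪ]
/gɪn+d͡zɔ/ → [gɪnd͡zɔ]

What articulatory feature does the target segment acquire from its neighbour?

Underlying /m/ is realised as [ɲ] next to /ɟ/; /ɟ/ itself does not change.
/m/ is bilabial while /ɟ/ is palatal; the output [ɲ] is palatal, matching the trigger — so the feature that spreads is place.
The other alternating form patterns the same way: /ɴ/ → [ɲ] before /c/ (uvular → palatal, matching palatal) — only place changes, and always toward the following segment.
Nothing changes in [gɪnd͡zɔ]: there the adjacent consonants already agree in place (/n/ and /d͡z/ are both alveolar), so this form is consistent with the same rule.

place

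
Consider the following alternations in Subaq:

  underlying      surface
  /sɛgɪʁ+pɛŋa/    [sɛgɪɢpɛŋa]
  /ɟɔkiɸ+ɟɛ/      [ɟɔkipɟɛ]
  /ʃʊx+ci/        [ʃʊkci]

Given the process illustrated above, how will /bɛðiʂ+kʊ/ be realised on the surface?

The data show regressive manner assimilation: /ʁ/ → [ɢ] before /p/; /ɸ/ → [p] before /ɟ/; /x/ → [k] before /c/. In each pair only manner changes, matching the following consonant, while place and voice stay constant.
The rule targets /ʂ/ (voiceless retroflex fricative), which sits before the trigger /k/ (stop).
Changing only its manner to stop gives [ʈ] — the voiceless retroflex stop.

[bɛðiʈkʊ]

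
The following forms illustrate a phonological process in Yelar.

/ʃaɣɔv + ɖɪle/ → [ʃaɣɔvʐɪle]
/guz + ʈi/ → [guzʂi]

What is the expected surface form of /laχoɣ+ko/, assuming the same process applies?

The data show progressive manner assimilation: /ɖ/ → [ʐ] after /v/; /ʈ/ → [ʂ] after /z/. In each pair only manner changes, matching the preceding consonant, while place and voice stay constant.
The rule targets /k/ (voiceless velar stop), which sits after the trigger /ɣ/ (fricative).
The voiceless velar fricative is [x], so /k/ → [x].

[laχoɣxo]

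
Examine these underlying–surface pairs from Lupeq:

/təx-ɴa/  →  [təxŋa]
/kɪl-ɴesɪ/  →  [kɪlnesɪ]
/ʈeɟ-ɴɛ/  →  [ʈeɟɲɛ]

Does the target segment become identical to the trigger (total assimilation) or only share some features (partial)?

partial assimilation

The segment that alternates is /ɴ/, which surfaces as [ŋ] when adjacent to /x/.
The change uvular → velar matches the place of the preceding /x/, identifying this as place assimilation.
Manner and voice are unchanged, so the assimilation is partial, not total.
The other alternating forms pattern the same way: /ɴ/ → [n] after /l/ (uvular → alveolar, matching alveolar); /ɴ/ → [ɲ] after /ɟ/ (uvular → palatal, matching palatal) — only place changes, and always toward the preceding segment.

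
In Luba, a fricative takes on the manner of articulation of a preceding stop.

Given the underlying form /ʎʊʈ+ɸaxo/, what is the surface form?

[ʎʊʈpaxo]

The rule targets /ɸ/ (voiceless bilabial fricative), which sits after the trigger /ʈ/ (stop).
The voiceless bilabial stop is [p], so /ɸ/ → [p].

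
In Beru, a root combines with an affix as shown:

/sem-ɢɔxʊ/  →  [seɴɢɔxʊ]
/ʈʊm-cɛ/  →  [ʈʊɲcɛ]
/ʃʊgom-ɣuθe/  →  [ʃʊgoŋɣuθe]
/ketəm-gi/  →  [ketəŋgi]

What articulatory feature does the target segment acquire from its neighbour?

Underlying /m/ is realised as [ɴ] next to /ɢ/; /ɢ/ itself does not change.
/m/ is bilabial while /ɢ/ is uvular; the output [ɴ] is uvular, matching the trigger — so the feature that spreads is place.
Checking the remaining alternations: /m/ → [ɲ] before /c/ (bilabial → palatal, matching palatal); /m/ → [ŋ] before /ɣ/ (bilabial → velar, matching velar); /m/ → [ŋ] before /g/ (bilabial → velar, matching velar) — only place changes, and always toward the following segment.

place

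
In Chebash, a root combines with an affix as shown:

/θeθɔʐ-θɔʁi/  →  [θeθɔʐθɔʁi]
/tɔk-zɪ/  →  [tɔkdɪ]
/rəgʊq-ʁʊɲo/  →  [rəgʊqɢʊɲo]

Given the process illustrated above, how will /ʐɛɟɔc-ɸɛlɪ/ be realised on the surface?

[ʐɛɟɔcpɛlɪ]

The data show progressive manner assimilation: /z/ → [d] after /k/; /ʁ/ → [ɢ] after /q/. In each pair only manner changes, matching the preceding consonant, while place and voice stay constant.
No alternation appears in [θeθɔʐθɔʁi]: there the adjacent consonants already agree in manner (/θ/ and /ʐ/ are both fricatives), so this form is consistent with the same rule.
/ɸ/ is a voiceless bilabial fricative. The preceding trigger /c/ is a stop, so /ɸ/ must become a stop as well.
A voiceless bilabial stop is [p], so the surface segment is [p].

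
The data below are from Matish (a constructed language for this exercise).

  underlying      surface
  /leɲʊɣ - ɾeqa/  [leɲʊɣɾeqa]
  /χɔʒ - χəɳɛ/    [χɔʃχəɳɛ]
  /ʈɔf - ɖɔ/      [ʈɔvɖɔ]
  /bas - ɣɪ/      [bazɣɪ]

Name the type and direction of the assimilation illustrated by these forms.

Underlying /ʒ/ is realised as [ʃ] next to /χ/; /χ/ itself does not change.
/ʒ/ is voiced while /χ/ is voiceless; the output [ʃ] is voiceless, matching the trigger — so the feature that spreads is voicing.
Place and manner are unchanged, so the assimilation is partial, not total.
The other alternating forms pattern the same way: /f/ → [v] before /ɖ/ (voiceless → voiced, matching voiced); /s/ → [z] before /ɣ/ (voiceless → voiced, matching voiced) — only voicing changes, and always toward the following segment.
No alternation appears in [leɲʊɣɾeqa]: there the adjacent consonants already agree in voicing (/ɣ/ and /ɾ/ are both voiced), so this form is consistent with the same rule.
The trigger is the following segment, so the direction is regressive (anticipatory).

regressive voicing assimilation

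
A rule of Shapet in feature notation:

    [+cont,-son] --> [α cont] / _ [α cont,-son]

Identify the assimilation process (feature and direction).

regressive manner assimilation

The shared variable α links the value of [cont] on the target to that of the neighbouring obstruent. [cont] distinguishes stops from fricatives — a manner-of-articulation feature — so this is manner assimilation.
Since the environment is written after the underscore, the trigger follows the target; the direction is regressive.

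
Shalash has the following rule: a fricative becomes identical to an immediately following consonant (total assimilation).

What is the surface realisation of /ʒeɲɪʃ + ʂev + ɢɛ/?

[ʒeɲɪʂʂeɢɢɛ]

/ʃ/ is the segment targeted by the rule; it sits immediately before /ʂ/, so it assimilates completely and surfaces as [ʂ].
The same rule applies at the second boundary: /v/ → [ɢ] next to /ɢ/.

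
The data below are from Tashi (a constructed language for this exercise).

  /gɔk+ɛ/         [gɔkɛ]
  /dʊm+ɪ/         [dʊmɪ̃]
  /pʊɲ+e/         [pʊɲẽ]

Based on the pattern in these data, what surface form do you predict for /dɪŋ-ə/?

The data show progressive nasality assimilation (vowel nasalisation): /ɪ/ → [ɪ̃] after /m/; /e/ → [ẽ] after /ɲ/ — a vowel is nasalised by an immediately preceding nasal consonant.
No change occurs in [gɔkɛ] because the vowel at the boundary is adjacent to an oral consonant, not a nasal (/ɛ/ next to /k/).
/ə/ sits next to the nasal /ŋ/ and is therefore nasalised to [ə̃].

[dɪŋə̃]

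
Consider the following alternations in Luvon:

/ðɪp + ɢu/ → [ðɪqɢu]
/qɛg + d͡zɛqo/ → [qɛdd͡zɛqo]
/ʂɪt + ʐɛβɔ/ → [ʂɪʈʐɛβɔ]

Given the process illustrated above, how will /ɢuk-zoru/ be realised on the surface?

[ɢutzoru]

The data show regressive place assimilation: /p/ → [q] before /ɢ/; /g/ → [d] before /d͡z/; /t/ → [ʈ] before /ʐ/. In each pair only place changes, matching the following consonant, while manner and voice stay constant.
/k/ is a voiceless velar stop. The following trigger /z/ is alveolar, so /k/ must become alveolar as well.
Changing only its place to alveolar gives [t] — the voiceless alveolar stop.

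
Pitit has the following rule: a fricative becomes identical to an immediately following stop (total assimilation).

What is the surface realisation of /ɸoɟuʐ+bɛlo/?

[ɸoɟubbɛlo]

/ʐ/ is the segment targeted by the rule; it sits immediately before /b/, so it assimilates completely and surfaces as [b].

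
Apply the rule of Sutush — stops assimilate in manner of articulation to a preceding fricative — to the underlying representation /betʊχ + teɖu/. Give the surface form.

[betʊχseɖu]

The rule targets /t/ (voiceless alveolar stop), which sits after the trigger /χ/ (fricative).
A voiceless alveolar fricative is [s], so the surface segment is [s].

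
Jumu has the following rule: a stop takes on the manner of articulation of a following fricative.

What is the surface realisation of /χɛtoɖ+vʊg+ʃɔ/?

[χɛtoʐvʊɣʃɔ]

/ɖ/ is a voiced retroflex stop. The following trigger /v/ is a fricative, so /ɖ/ must become a fricative as well.
A voiced retroflex fricative is [ʐ], so the surface segment is [ʐ].
The same rule applies at the second boundary: /g/ → [ɣ] next to /ʃ/.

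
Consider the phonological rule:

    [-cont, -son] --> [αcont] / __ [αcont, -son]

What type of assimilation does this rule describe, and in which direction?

regressive manner assimilation

The rule copies [cont] (continuancy) from the environment onto the target stops; since [±cont] encodes the stop/fricative manner contrast, the assimilating dimension is manner.
The conditioning segment sits to the right of the focus bar, meaning the trigger follows the segment that changes — regressive assimilation.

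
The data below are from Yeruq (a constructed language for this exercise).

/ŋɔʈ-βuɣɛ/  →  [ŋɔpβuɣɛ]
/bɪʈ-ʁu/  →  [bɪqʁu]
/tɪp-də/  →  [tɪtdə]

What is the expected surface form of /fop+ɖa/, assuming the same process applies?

The data show regressive place assimilation: /ʈ/ → [p] before /β/; /ʈ/ → [q] before /ʁ/; /p/ → [t] before /d/. In each pair only place changes, matching the following consonant, while manner and voice stay constant.
The rule targets /p/ (voiceless bilabial stop), which sits before the trigger /ɖ/ (retroflex).
Changing only its place to retroflex gives [ʈ] — the voiceless retroflex stop.

[foʈɖa]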